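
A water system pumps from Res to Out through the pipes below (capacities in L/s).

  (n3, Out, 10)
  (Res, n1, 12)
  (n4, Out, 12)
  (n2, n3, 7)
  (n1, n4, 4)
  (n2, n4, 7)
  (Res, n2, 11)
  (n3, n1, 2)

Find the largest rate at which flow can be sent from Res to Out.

Augment Res→n1→n4→Out: bottleneck 4, flow now 4.
Augment Res→n2→n3→Out: bottleneck 7, flow now 11.
Augment Res→n2→n4→Out: bottleneck 4, flow now 15.
No augmenting path remains; maximum flow = 15.
In the residual graph, reachable from Res: {Res, n1}.
Min-cut edges: Res→n2 (11), n1→n4 (4); capacity 11 + 4 = 15.
This cut is saturated, so no flow can exceed 15.

15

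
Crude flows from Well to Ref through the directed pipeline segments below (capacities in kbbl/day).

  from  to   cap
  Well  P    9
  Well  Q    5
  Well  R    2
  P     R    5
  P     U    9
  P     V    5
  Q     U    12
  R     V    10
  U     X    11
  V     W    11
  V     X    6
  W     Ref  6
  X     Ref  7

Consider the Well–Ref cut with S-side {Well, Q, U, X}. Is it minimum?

Given cut capacity: 9 + 2 + 7 = 18.
Augment Well→P→U→X→Ref: bottleneck 7, flow now 7.
Augment Well→P→V→W→Ref: bottleneck 2, flow now 9.
Augment Well→R→V→W→Ref: bottleneck 2, flow now 11.
Augment Well→Q→U→P→V→W→Ref: bottleneck 2, flow now 13. (uses reverse residual edge)
No augmenting path remains; maximum flow = 13.
In the residual graph, reachable from Well: {Well, P, Q, R, U, V, W, X}.
Min-cut edges: W→Ref (6), X→Ref (7); capacity 6 + 7 = 13.
Cut capacity 18 exceeds the max flow 13, so it is not minimum.

No — its capacity is 18, but the minimum cut has capacity 13.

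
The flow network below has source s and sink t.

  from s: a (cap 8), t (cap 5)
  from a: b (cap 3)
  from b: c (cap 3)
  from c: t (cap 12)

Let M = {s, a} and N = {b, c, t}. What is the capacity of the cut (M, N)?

8

Edges leaving {s, a}: s→t (5), a→b (3).
Cut capacity = 5 + 3 = 8.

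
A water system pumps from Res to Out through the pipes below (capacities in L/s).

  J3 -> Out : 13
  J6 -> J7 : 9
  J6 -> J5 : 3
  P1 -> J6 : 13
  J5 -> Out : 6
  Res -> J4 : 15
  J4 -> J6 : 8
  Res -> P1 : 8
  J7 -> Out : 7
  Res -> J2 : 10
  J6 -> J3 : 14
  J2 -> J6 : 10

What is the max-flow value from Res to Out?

23

Augment Res→J4→J6→J7→Out: bottleneck 7, flow now 7.
Augment Res→J4→J6→J5→Out: bottleneck 1, flow now 8.
Augment Res→P1→J6→J5→Out: bottleneck 2, flow now 10.
Augment Res→P1→J6→J3→Out: bottleneck 6, flow now 16.
Augment Res→J2→J6→J3→Out: bottleneck 7, flow now 23.
No augmenting path remains; maximum flow = 23.
In the residual graph, reachable from Res: {Res, J4, P1, J2, J6, J7, J3}.
Min-cut edges: J6→J5 (3), J7→Out (7), J3→Out (13); capacity 3 + 7 + 13 = 23.
This cut is saturated, so no flow can exceed 23.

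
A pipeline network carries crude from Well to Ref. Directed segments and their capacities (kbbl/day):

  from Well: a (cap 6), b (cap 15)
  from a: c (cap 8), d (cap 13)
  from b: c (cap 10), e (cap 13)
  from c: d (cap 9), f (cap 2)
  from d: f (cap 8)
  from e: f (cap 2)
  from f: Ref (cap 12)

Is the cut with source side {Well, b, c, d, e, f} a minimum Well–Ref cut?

Given cut capacity: 6 + 12 = 18.
Augment Well→a→c→f→Ref: bottleneck 2, flow now 2.
Augment Well→a→d→f→Ref: bottleneck 4, flow now 6.
Augment Well→b→e→f→Ref: bottleneck 2, flow now 8.
Augment Well→b→c→d→f→Ref: bottleneck 4, flow now 12.
No augmenting path remains; maximum flow = 12.
In the residual graph, reachable from Well: {Well, a, b, c, d, e}.
Min-cut edges: c→f (2), d→f (8), e→f (2); capacity 2 + 8 + 2 = 12.
Cut capacity 18 exceeds the max flow 12, so it is not minimum.

No — its capacity is 18, but the minimum cut has capacity 12.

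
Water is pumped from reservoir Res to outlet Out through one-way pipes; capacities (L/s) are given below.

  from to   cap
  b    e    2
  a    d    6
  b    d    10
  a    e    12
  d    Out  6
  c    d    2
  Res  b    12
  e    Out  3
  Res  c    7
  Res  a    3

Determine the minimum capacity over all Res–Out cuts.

9

Augment Res→a→d→Out: bottleneck 3, flow now 3.
Augment Res→b→d→Out: bottleneck 3, flow now 6.
Augment Res→b→e→Out: bottleneck 2, flow now 8.
Augment Res→b→d→a→e→Out: bottleneck 1, flow now 9. (uses reverse residual edge)
No augmenting path remains; maximum flow = 9.
By max-flow min-cut, the minimum cut capacity equals the max flow.
In the residual graph, reachable from Res: {Res, a, b, c, d, e}.
Min-cut edges: d→Out (6), e→Out (3); capacity 6 + 3 = 9.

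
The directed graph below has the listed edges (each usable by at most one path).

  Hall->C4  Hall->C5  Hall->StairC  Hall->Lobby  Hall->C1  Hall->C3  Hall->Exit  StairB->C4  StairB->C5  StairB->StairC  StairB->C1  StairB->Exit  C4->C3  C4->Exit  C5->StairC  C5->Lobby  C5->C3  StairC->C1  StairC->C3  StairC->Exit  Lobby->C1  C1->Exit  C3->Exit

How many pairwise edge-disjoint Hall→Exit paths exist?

Assign every edge capacity 1; by Menger, the answer equals the max flow.
Path Hall→Exit (+1); total 1.
Path Hall→C4→Exit (+1); total 2.
Path Hall→StairC→Exit (+1); total 3.
Path Hall→C1→Exit (+1); total 4.
Path Hall→C3→Exit (+1); total 5.
No residual Hall→Exit path; max flow = 5.
Certifying cut of size 5: {C1→Exit, C3→Exit, Hall→C4, Hall→Exit, StairC→Exit}.

5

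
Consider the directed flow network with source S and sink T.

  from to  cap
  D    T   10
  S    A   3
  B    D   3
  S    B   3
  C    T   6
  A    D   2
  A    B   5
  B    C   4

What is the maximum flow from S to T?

Augment S→A→D→T: bottleneck 2, flow now 2.
Augment S→B→C→T: bottleneck 3, flow now 5.
Augment S→A→B→C→T: bottleneck 1, flow now 6.
No augmenting path remains; maximum flow = 6.
In the residual graph, reachable from S: {S}.
Min-cut edges: S→A (3), S→B (3); capacity 3 + 3 = 6.
This cut is saturated, so no flow can exceed 6.

6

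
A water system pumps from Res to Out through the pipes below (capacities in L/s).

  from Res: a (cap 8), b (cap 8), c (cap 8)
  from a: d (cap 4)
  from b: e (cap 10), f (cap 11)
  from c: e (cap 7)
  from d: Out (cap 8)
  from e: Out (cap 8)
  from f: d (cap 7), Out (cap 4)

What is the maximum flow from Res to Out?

Augment Res→a→d→Out: bottleneck 4, flow now 4.
Augment Res→b→e→Out: bottleneck 8, flow now 12.
Augment Res→c→e→b→f→Out: bottleneck 4, flow now 16. (uses reverse residual edge)
Augment Res→c→e→b→f→d→Out: bottleneck 3, flow now 19. (uses reverse residual edge)
No augmenting path remains; maximum flow = 19.
In the residual graph, reachable from Res: {Res, a, c}.
Min-cut edges: Res→b (8), a→d (4), c→e (7); capacity 8 + 4 + 7 = 19.
This cut is saturated, so no flow can exceed 19.

19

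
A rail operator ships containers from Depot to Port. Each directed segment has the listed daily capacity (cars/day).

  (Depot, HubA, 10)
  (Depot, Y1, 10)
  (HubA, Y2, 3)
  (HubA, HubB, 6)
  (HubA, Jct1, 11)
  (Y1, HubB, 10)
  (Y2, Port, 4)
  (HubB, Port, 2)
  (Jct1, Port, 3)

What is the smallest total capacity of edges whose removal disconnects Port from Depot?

Augment Depot→HubA→Y2→Port: bottleneck 3, flow now 3.
Augment Depot→HubA→HubB→Port: bottleneck 2, flow now 5.
Augment Depot→HubA→Jct1→Port: bottleneck 3, flow now 8.
No augmenting path remains; maximum flow = 8.
By max-flow min-cut, the minimum cut capacity equals the max flow.
In the residual graph, reachable from Depot: {Depot, HubA, Y1, HubB, Jct1}.
Min-cut edges: HubA→Y2 (3), HubB→Port (2), Jct1→Port (3); capacity 3 + 2 + 3 = 8.

8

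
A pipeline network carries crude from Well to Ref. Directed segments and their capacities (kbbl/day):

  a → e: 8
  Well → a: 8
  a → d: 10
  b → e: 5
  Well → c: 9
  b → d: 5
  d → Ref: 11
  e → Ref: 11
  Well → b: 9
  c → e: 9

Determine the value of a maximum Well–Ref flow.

Augment Well→a→d→Ref: bottleneck 8, flow now 8.
Augment Well→b→d→Ref: bottleneck 3, flow now 11.
Augment Well→b→e→Ref: bottleneck 5, flow now 16.
Augment Well→c→e→Ref: bottleneck 6, flow now 22.
No augmenting path remains; maximum flow = 22.
In the residual graph, reachable from Well: {Well, a, b, c, d, e}.
Min-cut edges: d→Ref (11), e→Ref (11); capacity 11 + 11 = 22.
This cut is saturated, so no flow can exceed 22.

22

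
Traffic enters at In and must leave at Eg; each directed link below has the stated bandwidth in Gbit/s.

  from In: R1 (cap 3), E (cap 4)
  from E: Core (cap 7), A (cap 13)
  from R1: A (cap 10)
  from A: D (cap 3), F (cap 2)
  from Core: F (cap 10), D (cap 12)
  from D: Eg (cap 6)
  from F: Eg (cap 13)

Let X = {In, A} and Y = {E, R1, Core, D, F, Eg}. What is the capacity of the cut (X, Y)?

12

Edges leaving {In, A}: In→E (4), In→R1 (3), A→D (3), A→F (2).
Cut capacity = 4 + 3 + 3 + 2 = 12.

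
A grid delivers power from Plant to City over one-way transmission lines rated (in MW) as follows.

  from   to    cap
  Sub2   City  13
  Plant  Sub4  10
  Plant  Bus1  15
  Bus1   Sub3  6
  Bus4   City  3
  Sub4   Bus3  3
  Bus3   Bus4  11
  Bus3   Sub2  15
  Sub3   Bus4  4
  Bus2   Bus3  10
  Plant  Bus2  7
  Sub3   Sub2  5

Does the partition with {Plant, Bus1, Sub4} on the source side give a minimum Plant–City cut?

Yes — it is a minimum cut (capacity 16).

Given cut capacity: 7 + 6 + 3 = 16.
Augment Plant→Bus1→Sub3→Sub2→City: bottleneck 5, flow now 5.
Augment Plant→Bus1→Sub3→Bus4→City: bottleneck 1, flow now 6.
Augment Plant→Bus2→Bus3→Sub2→City: bottleneck 7, flow now 13.
Augment Plant→Sub4→Bus3→Sub2→City: bottleneck 1, flow now 14.
Augment Plant→Sub4→Bus3→Bus4→City: bottleneck 2, flow now 16.
No augmenting path remains; maximum flow = 16.
Cut capacity 16 equals the max flow, so it is a minimum cut.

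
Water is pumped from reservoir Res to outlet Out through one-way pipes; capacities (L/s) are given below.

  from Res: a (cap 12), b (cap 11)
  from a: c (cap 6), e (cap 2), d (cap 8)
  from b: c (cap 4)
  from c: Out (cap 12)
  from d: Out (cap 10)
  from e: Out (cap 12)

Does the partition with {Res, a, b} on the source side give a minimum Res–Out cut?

Given cut capacity: 6 + 8 + 2 + 4 = 20.
Augment Res→a→c→Out: bottleneck 6, flow now 6.
Augment Res→a→d→Out: bottleneck 6, flow now 12.
Augment Res→b→c→Out: bottleneck 4, flow now 16.
No augmenting path remains; maximum flow = 16.
In the residual graph, reachable from Res: {Res, b}.
Min-cut edges: Res→a (12), b→c (4); capacity 12 + 4 = 16.
Cut capacity 20 exceeds the max flow 16, so it is not minimum.

No — its capacity is 20, but the minimum cut has capacity 16.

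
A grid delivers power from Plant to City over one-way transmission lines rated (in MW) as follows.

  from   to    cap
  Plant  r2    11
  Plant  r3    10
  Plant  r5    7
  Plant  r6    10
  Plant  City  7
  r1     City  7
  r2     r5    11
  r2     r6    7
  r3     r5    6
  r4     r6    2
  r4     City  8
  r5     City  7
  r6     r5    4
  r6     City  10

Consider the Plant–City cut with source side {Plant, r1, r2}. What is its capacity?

Edges leaving {Plant, r1, r2}: Plant→r3 (10), Plant→r5 (7), Plant→r6 (10), Plant→City (7), r1→City (7), r2→r5 (11), r2→r6 (7).
Cut capacity = 10 + 7 + 10 + 7 + 7 + 11 + 7 = 59.

59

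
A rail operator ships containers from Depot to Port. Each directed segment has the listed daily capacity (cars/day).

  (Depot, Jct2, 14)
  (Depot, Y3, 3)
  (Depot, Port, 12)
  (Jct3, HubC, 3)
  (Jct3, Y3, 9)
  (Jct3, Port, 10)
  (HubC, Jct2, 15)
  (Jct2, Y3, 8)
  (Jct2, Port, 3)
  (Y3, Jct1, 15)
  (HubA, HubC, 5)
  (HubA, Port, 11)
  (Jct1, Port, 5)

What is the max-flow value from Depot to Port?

20

Augment Depot→Port: bottleneck 12, flow now 12.
Augment Depot→Jct2→Port: bottleneck 3, flow now 15.
Augment Depot→Y3→Jct1→Port: bottleneck 3, flow now 18.
Augment Depot→Jct2→Y3→Jct1→Port: bottleneck 2, flow now 20.
No augmenting path remains; maximum flow = 20.
In the residual graph, reachable from Depot: {Depot, Jct2, Y3, Jct1}.
Min-cut edges: Depot→Port (12), Jct2→Port (3), Jct1→Port (5); capacity 12 + 3 + 5 = 20.
This cut is saturated, so no flow can exceed 20.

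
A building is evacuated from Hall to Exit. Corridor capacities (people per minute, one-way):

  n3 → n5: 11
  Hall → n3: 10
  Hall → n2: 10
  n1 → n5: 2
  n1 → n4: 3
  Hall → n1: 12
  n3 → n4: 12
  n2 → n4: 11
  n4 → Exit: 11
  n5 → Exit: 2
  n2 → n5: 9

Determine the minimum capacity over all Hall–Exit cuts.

Augment Hall→n1→n4→Exit: bottleneck 3, flow now 3.
Augment Hall→n1→n5→Exit: bottleneck 2, flow now 5.
Augment Hall→n2→n4→Exit: bottleneck 8, flow now 13.
No augmenting path remains; maximum flow = 13.
By max-flow min-cut, the minimum cut capacity equals the max flow.
In the residual graph, reachable from Hall: {Hall, n1, n2, n3, n4, n5}.
Min-cut edges: n4→Exit (11), n5→Exit (2); capacity 11 + 2 = 13.

13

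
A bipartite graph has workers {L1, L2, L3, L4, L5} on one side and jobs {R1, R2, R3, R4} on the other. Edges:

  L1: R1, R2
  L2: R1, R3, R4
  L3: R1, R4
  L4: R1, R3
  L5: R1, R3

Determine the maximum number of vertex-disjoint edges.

4

Unit-capacity flow: source→left, listed edges, right→sink; max matching = max flow.
Augmenting path L1→R1 (+1); matched 1.
Augmenting path L2→R3 (+1); matched 2.
Augmenting path L3→R4 (+1); matched 3.
Augmenting path L4→R1→L1→R2 (+1); matched 4.
No augmenting path remains; maximum matching = 4.
König certificate: {L1, R1, R3, R4} is a vertex cover of size 4 (every listed pair touches it), so no matching can be larger.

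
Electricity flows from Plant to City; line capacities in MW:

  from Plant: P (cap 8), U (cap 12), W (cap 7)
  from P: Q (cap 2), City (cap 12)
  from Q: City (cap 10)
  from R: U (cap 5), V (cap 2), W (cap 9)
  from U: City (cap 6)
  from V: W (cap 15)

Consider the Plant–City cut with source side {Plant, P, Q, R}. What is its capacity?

Edges leaving {Plant, P, Q, R}: Plant→U (12), Plant→W (7), P→City (12), Q→City (10), R→U (5), R→V (2), R→W (9).
Cut capacity = 12 + 7 + 12 + 10 + 5 + 2 + 9 = 57.

57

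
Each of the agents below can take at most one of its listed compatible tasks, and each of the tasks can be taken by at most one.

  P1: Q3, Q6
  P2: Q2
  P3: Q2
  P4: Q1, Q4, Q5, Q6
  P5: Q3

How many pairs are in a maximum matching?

Unit-capacity flow: source→left, listed edges, right→sink; max matching = max flow.
Augmenting path P1→Q3 (+1); matched 1.
Augmenting path P2→Q2 (+1); matched 2.
Augmenting path P4→Q1 (+1); matched 3.
Augmenting path P5→Q3→P1→Q6 (+1); matched 4.
No augmenting path remains; maximum matching = 4.
König certificate: {P1, P4, P5, Q2} is a vertex cover of size 4 (every listed pair touches it), so no matching can be larger.

4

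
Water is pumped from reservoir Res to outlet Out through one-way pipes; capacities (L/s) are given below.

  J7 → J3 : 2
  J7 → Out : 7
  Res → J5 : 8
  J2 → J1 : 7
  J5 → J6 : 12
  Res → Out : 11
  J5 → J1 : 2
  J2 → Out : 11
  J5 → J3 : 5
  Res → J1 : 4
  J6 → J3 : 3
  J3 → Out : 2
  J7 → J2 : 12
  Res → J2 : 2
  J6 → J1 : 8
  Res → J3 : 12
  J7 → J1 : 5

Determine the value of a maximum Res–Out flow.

Augment Res→Out: bottleneck 11, flow now 11.
Augment Res→J3→Out: bottleneck 2, flow now 13.
Augment Res→J2→Out: bottleneck 2, flow now 15.
No augmenting path remains; maximum flow = 15.
In the residual graph, reachable from Res: {Res, J5, J6, J3, J1}.
Min-cut edges: Res→J2 (2), Res→Out (11), J3→Out (2); capacity 2 + 11 + 2 = 15.
This cut is saturated, so no flow can exceed 15.

15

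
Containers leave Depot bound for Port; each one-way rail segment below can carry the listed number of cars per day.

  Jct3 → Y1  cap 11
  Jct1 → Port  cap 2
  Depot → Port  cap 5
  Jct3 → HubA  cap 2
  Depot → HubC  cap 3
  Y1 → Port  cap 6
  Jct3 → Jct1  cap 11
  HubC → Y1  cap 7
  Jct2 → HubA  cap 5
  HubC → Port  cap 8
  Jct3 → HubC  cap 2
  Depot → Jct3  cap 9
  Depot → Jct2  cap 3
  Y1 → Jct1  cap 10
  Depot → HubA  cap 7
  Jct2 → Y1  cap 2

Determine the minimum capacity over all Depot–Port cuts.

Augment Depot→Port: bottleneck 5, flow now 5.
Augment Depot→HubC→Port: bottleneck 3, flow now 8.
Augment Depot→Jct3→HubC→Port: bottleneck 2, flow now 10.
Augment Depot→Jct3→Y1→Port: bottleneck 6, flow now 16.
Augment Depot→Jct3→Jct1→Port: bottleneck 1, flow now 17.
Augment Depot→Jct2→Y1→Jct1→Port: bottleneck 1, flow now 18.
No augmenting path remains; maximum flow = 18.
By max-flow min-cut, the minimum cut capacity equals the max flow.
In the residual graph, reachable from Depot: {Depot, Jct3, HubA, Jct2, Y1, Jct1}.
Min-cut edges: Depot→HubC (3), Depot→Port (5), Jct3→HubC (2), Y1→Port (6), Jct1→Port (2); capacity 3 + 5 + 2 + 6 + 2 = 18.

18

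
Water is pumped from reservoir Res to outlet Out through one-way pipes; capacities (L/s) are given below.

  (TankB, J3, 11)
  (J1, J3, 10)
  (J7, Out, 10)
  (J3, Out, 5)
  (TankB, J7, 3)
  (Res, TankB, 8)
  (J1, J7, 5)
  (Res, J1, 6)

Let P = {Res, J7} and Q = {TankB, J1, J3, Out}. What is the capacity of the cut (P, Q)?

Edges leaving {Res, J7}: Res→TankB (8), Res→J1 (6), J7→Out (10).
Cut capacity = 8 + 6 + 10 = 24.

24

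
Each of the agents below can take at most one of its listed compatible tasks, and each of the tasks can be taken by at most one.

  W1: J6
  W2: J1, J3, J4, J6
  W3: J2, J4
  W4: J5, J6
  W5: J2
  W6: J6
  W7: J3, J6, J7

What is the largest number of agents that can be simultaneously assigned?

Unit-capacity flow: source→left, listed edges, right→sink; max matching = max flow.
Augmenting path W1→J6 (+1); matched 1.
Augmenting path W2→J1 (+1); matched 2.
Augmenting path W3→J2 (+1); matched 3.
Augmenting path W4→J5 (+1); matched 4.
Augmenting path W7→J3 (+1); matched 5.
Augmenting path W5→J2→W3→J4 (+1); matched 6.
No augmenting path remains; maximum matching = 6.
König certificate: {W2, W3, W4, W5, W7, J6} is a vertex cover of size 6 (every listed pair touches it), so no matching can be larger.

6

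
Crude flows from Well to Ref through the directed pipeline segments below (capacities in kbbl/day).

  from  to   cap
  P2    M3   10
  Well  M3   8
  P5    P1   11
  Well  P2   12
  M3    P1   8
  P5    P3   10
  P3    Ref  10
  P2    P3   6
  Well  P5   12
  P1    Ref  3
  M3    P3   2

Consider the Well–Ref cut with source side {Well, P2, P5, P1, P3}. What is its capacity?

Edges leaving {Well, P2, P5, P1, P3}: Well→M3 (8), P2→M3 (10), P1→Ref (3), P3→Ref (10).
Cut capacity = 8 + 10 + 3 + 10 = 31.

31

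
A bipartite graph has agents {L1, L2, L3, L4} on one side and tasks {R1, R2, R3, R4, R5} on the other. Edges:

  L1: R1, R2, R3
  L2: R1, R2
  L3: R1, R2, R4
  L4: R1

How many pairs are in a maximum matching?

4

Unit-capacity flow: source→left, listed edges, right→sink; max matching = max flow.
Augmenting path L1→R1 (+1); matched 1.
Augmenting path L2→R2 (+1); matched 2.
Augmenting path L3→R4 (+1); matched 3.
Augmenting path L4→R1→L1→R3 (+1); matched 4.
No augmenting path remains; maximum matching = 4.
König certificate: {L1, L2, L3, L4} is a vertex cover of size 4 (every listed pair touches it), so no matching can be larger.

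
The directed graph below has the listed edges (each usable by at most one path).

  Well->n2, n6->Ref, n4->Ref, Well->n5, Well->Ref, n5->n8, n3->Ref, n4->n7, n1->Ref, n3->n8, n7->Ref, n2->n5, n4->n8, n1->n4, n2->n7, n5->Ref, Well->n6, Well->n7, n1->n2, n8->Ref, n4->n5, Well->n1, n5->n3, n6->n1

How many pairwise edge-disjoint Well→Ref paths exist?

Assign every edge capacity 1; by Menger, the answer equals the max flow.
Path Well→Ref (+1); total 1.
Path Well→n1→Ref (+1); total 2.
Path Well→n5→Ref (+1); total 3.
Path Well→n6→Ref (+1); total 4.
Path Well→n7→Ref (+1); total 5.
Path Well→n2→n5→n3→Ref (+1); total 6.
No residual Well→Ref path; max flow = 6.
Certifying cut of size 6: {Well→Ref, Well→n1, Well→n2, Well→n5, Well→n6, Well→n7}.

6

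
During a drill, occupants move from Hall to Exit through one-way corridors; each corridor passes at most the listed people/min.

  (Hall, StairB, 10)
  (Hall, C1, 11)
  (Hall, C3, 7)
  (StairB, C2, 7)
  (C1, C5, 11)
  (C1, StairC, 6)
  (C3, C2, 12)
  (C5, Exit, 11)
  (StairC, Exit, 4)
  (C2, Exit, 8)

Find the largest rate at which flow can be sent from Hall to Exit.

19

Augment Hall→StairB→C2→Exit: bottleneck 7, flow now 7.
Augment Hall→C1→C5→Exit: bottleneck 11, flow now 18.
Augment Hall→C3→C2→Exit: bottleneck 1, flow now 19.
No augmenting path remains; maximum flow = 19.
In the residual graph, reachable from Hall: {Hall, StairB, C3, C2}.
Min-cut edges: Hall→C1 (11), C2→Exit (8); capacity 11 + 8 = 19.
This cut is saturated, so no flow can exceed 19.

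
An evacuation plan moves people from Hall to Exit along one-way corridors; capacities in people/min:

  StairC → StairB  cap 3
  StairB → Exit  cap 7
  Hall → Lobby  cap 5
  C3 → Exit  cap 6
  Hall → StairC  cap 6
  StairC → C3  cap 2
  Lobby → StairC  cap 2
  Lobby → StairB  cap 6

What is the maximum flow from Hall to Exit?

Augment Hall→StairC→C3→Exit: bottleneck 2, flow now 2.
Augment Hall→StairC→StairB→Exit: bottleneck 3, flow now 5.
Augment Hall→Lobby→StairB→Exit: bottleneck 4, flow now 9.
No augmenting path remains; maximum flow = 9.
In the residual graph, reachable from Hall: {Hall, StairC, Lobby, StairB}.
Min-cut edges: StairC→C3 (2), StairB→Exit (7); capacity 2 + 7 = 9.
This cut is saturated, so no flow can exceed 9.

9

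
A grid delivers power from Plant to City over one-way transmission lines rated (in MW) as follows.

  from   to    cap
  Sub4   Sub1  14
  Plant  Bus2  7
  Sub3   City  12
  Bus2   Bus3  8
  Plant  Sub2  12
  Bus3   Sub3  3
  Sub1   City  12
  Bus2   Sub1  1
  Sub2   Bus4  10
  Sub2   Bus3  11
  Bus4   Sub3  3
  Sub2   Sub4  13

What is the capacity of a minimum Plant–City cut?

Augment Plant→Bus2→Sub1→City: bottleneck 1, flow now 1.
Augment Plant→Sub2→Sub4→Sub1→City: bottleneck 11, flow now 12.
Augment Plant→Sub2→Bus3→Sub3→City: bottleneck 1, flow now 13.
Augment Plant→Bus2→Bus3→Sub3→City: bottleneck 2, flow now 15.
Augment Plant→Bus2→Bus3→Sub2→Bus4→Sub3→City: bottleneck 1, flow now 16. (uses reverse residual edge)
No augmenting path remains; maximum flow = 16.
By max-flow min-cut, the minimum cut capacity equals the max flow.
In the residual graph, reachable from Plant: {Plant, Bus2, Bus3}.
Min-cut edges: Plant→Sub2 (12), Bus2→Sub1 (1), Bus3→Sub3 (3); capacity 12 + 1 + 3 = 16.

16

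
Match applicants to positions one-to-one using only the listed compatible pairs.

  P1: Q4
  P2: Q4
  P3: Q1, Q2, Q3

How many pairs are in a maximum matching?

2

Unit-capacity flow: source→left, listed edges, right→sink; max matching = max flow.
Augmenting path P1→Q4 (+1); matched 1.
Augmenting path P3→Q1 (+1); matched 2.
No augmenting path remains; maximum matching = 2.
König certificate: {P3, Q4} is a vertex cover of size 2 (every listed pair touches it), so no matching can be larger.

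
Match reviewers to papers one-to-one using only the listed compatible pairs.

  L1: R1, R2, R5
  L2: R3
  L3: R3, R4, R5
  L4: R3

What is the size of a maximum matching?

3

Unit-capacity flow: source→left, listed edges, right→sink; max matching = max flow.
Augmenting path L1→R1 (+1); matched 1.
Augmenting path L2→R3 (+1); matched 2.
Augmenting path L3→R4 (+1); matched 3.
No augmenting path remains; maximum matching = 3.
König certificate: {L1, L3, R3} is a vertex cover of size 3 (every listed pair touches it), so no matching can be larger.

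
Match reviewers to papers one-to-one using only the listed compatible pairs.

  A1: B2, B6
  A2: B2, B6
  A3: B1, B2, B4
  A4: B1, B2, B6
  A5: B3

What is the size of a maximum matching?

Unit-capacity flow: source→left, listed edges, right→sink; max matching = max flow.
Augmenting path A1→B2 (+1); matched 1.
Augmenting path A2→B6 (+1); matched 2.
Augmenting path A3→B1 (+1); matched 3.
Augmenting path A5→B3 (+1); matched 4.
Augmenting path A4→B1→A3→B4 (+1); matched 5.
No augmenting path remains; maximum matching = 5.
König certificate: {A1, A2, A3, A4, A5} is a vertex cover of size 5 (every listed pair touches it), so no matching can be larger.

5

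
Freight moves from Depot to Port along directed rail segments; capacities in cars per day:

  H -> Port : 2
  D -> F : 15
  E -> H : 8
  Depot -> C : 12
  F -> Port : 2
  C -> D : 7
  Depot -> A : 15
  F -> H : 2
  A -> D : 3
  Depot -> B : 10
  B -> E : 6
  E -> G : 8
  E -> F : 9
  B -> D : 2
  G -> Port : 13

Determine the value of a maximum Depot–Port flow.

10

Augment Depot→A→D→F→Port: bottleneck 2, flow now 2.
Augment Depot→B→E→G→Port: bottleneck 6, flow now 8.
Augment Depot→A→D→F→H→Port: bottleneck 1, flow now 9.
Augment Depot→B→D→F→H→Port: bottleneck 1, flow now 10.
No augmenting path remains; maximum flow = 10.
In the residual graph, reachable from Depot: {Depot, A, B, C, D, F}.
Min-cut edges: B→E (6), F→H (2), F→Port (2); capacity 6 + 2 + 2 = 10.
This cut is saturated, so no flow can exceed 10.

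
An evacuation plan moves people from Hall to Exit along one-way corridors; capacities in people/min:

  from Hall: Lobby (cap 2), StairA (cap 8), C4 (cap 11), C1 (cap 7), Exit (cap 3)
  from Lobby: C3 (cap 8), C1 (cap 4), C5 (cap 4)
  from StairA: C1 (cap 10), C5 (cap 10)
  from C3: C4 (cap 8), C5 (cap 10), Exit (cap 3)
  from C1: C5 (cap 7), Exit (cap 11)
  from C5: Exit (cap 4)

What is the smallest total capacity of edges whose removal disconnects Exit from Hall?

20

Augment Hall→Exit: bottleneck 3, flow now 3.
Augment Hall→C1→Exit: bottleneck 7, flow now 10.
Augment Hall→Lobby→C3→Exit: bottleneck 2, flow now 12.
Augment Hall→StairA→C1→Exit: bottleneck 4, flow now 16.
Augment Hall→StairA→C5→Exit: bottleneck 4, flow now 20.
No augmenting path remains; maximum flow = 20.
By max-flow min-cut, the minimum cut capacity equals the max flow.
In the residual graph, reachable from Hall: {Hall, C4}.
Min-cut edges: Hall→Lobby (2), Hall→StairA (8), Hall→C1 (7), Hall→Exit (3); capacity 2 + 8 + 7 + 3 = 20.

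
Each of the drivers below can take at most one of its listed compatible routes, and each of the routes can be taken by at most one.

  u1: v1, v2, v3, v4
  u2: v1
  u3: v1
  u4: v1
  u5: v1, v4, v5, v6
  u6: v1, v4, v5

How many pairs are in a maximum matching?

4

Unit-capacity flow: source→left, listed edges, right→sink; max matching = max flow.
Augmenting path u1→v1 (+1); matched 1.
Augmenting path u5→v4 (+1); matched 2.
Augmenting path u6→v5 (+1); matched 3.
Augmenting path u2→v1→u1→v2 (+1); matched 4.
No augmenting path remains; maximum matching = 4.
König certificate: {u1, u5, u6, v1} is a vertex cover of size 4 (every listed pair touches it), so no matching can be larger.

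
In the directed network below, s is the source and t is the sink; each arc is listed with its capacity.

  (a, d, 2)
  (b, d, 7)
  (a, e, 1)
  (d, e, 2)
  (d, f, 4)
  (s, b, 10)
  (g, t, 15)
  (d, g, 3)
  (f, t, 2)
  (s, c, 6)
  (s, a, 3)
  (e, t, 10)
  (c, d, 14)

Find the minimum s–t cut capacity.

8

Augment s→a→e→t: bottleneck 1, flow now 1.
Augment s→a→d→e→t: bottleneck 2, flow now 3.
Augment s→b→d→f→t: bottleneck 2, flow now 5.
Augment s→b→d→g→t: bottleneck 3, flow now 8.
No augmenting path remains; maximum flow = 8.
By max-flow min-cut, the minimum cut capacity equals the max flow.
In the residual graph, reachable from s: {s, a, b, c, d, f}.
Min-cut edges: a→e (1), d→e (2), d→g (3), f→t (2); capacity 1 + 2 + 3 + 2 = 8.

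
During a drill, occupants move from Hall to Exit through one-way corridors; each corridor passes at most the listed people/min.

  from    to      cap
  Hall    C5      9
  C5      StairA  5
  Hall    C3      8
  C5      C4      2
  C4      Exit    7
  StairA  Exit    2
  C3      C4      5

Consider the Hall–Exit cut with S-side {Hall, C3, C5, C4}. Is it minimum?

Given cut capacity: 5 + 7 = 12.
Augment Hall→C3→C4→Exit: bottleneck 5, flow now 5.
Augment Hall→C5→StairA→Exit: bottleneck 2, flow now 7.
Augment Hall→C5→C4→Exit: bottleneck 2, flow now 9.
No augmenting path remains; maximum flow = 9.
In the residual graph, reachable from Hall: {Hall, C3, C5, StairA}.
Min-cut edges: C3→C4 (5), C5→C4 (2), StairA→Exit (2); capacity 5 + 2 + 2 = 9.
Cut capacity 12 exceeds the max flow 9, so it is not minimum.

No — its capacity is 12, but the minimum cut has capacity 9.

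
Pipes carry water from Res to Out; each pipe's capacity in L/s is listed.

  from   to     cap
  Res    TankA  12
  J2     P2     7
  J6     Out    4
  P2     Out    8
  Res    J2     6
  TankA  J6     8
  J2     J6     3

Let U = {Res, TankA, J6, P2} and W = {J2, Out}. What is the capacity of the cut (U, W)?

18

Edges leaving {Res, TankA, J6, P2}: Res→J2 (6), J6→Out (4), P2→Out (8).
Cut capacity = 6 + 4 + 8 = 18.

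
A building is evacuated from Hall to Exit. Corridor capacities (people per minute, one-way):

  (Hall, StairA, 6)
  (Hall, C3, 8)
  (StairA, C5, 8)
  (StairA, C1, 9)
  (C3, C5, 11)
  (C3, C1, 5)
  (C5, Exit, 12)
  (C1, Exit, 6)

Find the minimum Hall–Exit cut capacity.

14

Augment Hall→StairA→C5→Exit: bottleneck 6, flow now 6.
Augment Hall→C3→C5→Exit: bottleneck 6, flow now 12.
Augment Hall→C3→C1→Exit: bottleneck 2, flow now 14.
No augmenting path remains; maximum flow = 14.
By max-flow min-cut, the minimum cut capacity equals the max flow.
In the residual graph, reachable from Hall: {Hall}.
Min-cut edges: Hall→StairA (6), Hall→C3 (8); capacity 6 + 8 = 14.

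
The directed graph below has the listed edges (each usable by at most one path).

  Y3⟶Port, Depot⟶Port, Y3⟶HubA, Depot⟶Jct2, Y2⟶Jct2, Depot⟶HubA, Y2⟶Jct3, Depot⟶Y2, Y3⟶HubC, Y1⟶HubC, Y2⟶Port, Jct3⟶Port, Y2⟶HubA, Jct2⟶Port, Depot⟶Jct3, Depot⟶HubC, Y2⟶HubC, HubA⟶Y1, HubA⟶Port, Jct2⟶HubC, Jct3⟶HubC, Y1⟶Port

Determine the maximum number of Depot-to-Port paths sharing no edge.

5

Assign every edge capacity 1; by Menger, the answer equals the max flow.
Path Depot→Port (+1); total 1.
Path Depot→Y2→Port (+1); total 2.
Path Depot→HubA→Port (+1); total 3.
Path Depot→Jct3→Port (+1); total 4.
Path Depot→Jct2→Port (+1); total 5.
No residual Depot→Port path; max flow = 5.
Certifying cut of size 5: {Depot→HubA, Depot→Jct2, Depot→Jct3, Depot→Port, Depot→Y2}.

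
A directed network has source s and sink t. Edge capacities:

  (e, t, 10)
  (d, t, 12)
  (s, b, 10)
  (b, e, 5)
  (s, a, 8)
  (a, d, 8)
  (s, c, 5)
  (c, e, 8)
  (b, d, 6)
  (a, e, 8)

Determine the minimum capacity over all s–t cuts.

Augment s→a→d→t: bottleneck 8, flow now 8.
Augment s→b→d→t: bottleneck 4, flow now 12.
Augment s→b→e→t: bottleneck 5, flow now 17.
Augment s→c→e→t: bottleneck 5, flow now 22.
No augmenting path remains; maximum flow = 22.
By max-flow min-cut, the minimum cut capacity equals the max flow.
In the residual graph, reachable from s: {s, a, b, c, d, e}.
Min-cut edges: d→t (12), e→t (10); capacity 12 + 10 = 22.

22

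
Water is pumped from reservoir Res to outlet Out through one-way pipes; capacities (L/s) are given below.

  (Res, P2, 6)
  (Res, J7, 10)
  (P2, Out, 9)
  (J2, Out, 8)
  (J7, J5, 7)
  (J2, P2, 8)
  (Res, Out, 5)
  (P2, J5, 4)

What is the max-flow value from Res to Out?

Augment Res→Out: bottleneck 5, flow now 5.
Augment Res→P2→Out: bottleneck 6, flow now 11.
No augmenting path remains; maximum flow = 11.
In the residual graph, reachable from Res: {Res, J7, J5}.
Min-cut edges: Res→P2 (6), Res→Out (5); capacity 6 + 5 = 11.
This cut is saturated, so no flow can exceed 11.

11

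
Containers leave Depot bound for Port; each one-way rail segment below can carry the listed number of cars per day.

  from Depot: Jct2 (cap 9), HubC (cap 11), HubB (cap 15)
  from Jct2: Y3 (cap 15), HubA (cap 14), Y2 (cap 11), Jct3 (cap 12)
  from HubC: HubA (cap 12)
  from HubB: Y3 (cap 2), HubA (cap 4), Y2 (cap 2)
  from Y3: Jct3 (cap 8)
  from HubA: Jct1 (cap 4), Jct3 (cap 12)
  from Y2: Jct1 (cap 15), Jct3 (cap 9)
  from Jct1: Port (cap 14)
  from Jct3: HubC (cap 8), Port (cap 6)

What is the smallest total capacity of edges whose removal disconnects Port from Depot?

Augment Depot→Jct2→Jct3→Port: bottleneck 6, flow now 6.
Augment Depot→Jct2→HubA→Jct1→Port: bottleneck 3, flow now 9.
Augment Depot→HubC→HubA→Jct1→Port: bottleneck 1, flow now 10.
Augment Depot→HubB→Y2→Jct1→Port: bottleneck 2, flow now 12.
Augment Depot→HubC→HubA→Jct2→Y2→Jct1→Port: bottleneck 3, flow now 15. (uses reverse residual edge)
Augment Depot→HubC→HubA→Jct3→Jct2→Y2→Jct1→Port: bottleneck 5, flow now 20. (uses reverse residual edge)
No augmenting path remains; maximum flow = 20.
By max-flow min-cut, the minimum cut capacity equals the max flow.
In the residual graph, reachable from Depot: {Depot, Jct2, HubC, HubB, Y3, HubA, Y2, Jct1, Jct3}.
Min-cut edges: Jct1→Port (14), Jct3→Port (6); capacity 14 + 6 = 20.

20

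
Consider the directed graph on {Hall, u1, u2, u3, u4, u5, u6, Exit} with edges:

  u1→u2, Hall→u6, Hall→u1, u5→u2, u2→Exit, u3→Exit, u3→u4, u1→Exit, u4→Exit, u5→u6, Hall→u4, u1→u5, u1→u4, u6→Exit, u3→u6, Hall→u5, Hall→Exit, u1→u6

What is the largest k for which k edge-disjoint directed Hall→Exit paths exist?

Assign every edge capacity 1; by Menger, the answer equals the max flow.
Path Hall→Exit (+1); total 1.
Path Hall→u1→Exit (+1); total 2.
Path Hall→u4→Exit (+1); total 3.
Path Hall→u6→Exit (+1); total 4.
Path Hall→u5→u2→Exit (+1); total 5.
No residual Hall→Exit path; max flow = 5.
Certifying cut of size 5: {Hall→Exit, Hall→u1, Hall→u4, Hall→u5, Hall→u6}.

5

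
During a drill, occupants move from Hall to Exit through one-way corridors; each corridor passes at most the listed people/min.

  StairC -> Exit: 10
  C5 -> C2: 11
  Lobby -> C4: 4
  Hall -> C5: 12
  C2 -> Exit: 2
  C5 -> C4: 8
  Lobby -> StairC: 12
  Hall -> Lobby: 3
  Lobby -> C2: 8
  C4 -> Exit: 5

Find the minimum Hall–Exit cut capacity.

10

Augment Hall→Lobby→C4→Exit: bottleneck 3, flow now 3.
Augment Hall→C5→C4→Exit: bottleneck 2, flow now 5.
Augment Hall→C5→C2→Exit: bottleneck 2, flow now 7.
Augment Hall→C5→C4→Lobby→StairC→Exit: bottleneck 3, flow now 10. (uses reverse residual edge)
No augmenting path remains; maximum flow = 10.
By max-flow min-cut, the minimum cut capacity equals the max flow.
In the residual graph, reachable from Hall: {Hall, C5, C4, C2}.
Min-cut edges: Hall→Lobby (3), C4→Exit (5), C2→Exit (2); capacity 3 + 5 + 2 = 10.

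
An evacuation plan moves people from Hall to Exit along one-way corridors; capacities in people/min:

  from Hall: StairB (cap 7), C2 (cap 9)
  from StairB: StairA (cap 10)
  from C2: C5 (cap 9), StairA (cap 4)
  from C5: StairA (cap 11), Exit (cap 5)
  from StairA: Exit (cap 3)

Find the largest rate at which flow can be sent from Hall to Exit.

8

Augment Hall→StairB→StairA→Exit: bottleneck 3, flow now 3.
Augment Hall→C2→C5→Exit: bottleneck 5, flow now 8.
No augmenting path remains; maximum flow = 8.
In the residual graph, reachable from Hall: {Hall, StairB, C2, C5, StairA}.
Min-cut edges: C5→Exit (5), StairA→Exit (3); capacity 5 + 3 = 8.
This cut is saturated, so no flow can exceed 8.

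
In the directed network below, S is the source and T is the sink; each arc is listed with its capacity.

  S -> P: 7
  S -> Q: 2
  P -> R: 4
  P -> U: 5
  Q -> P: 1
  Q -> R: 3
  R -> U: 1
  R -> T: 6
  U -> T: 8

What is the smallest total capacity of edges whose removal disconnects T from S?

Augment S→P→R→T: bottleneck 4, flow now 4.
Augment S→P→U→T: bottleneck 3, flow now 7.
Augment S→Q→R→T: bottleneck 2, flow now 9.
No augmenting path remains; maximum flow = 9.
By max-flow min-cut, the minimum cut capacity equals the max flow.
In the residual graph, reachable from S: {S}.
Min-cut edges: S→P (7), S→Q (2); capacity 7 + 2 = 9.

9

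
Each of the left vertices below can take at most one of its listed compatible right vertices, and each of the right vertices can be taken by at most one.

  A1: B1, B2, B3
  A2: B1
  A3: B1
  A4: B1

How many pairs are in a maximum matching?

Unit-capacity flow: source→left, listed edges, right→sink; max matching = max flow.
Augmenting path A1→B1 (+1); matched 1.
Augmenting path A2→B1→A1→B2 (+1); matched 2.
No augmenting path remains; maximum matching = 2.
König certificate: {A1, B1} is a vertex cover of size 2 (every listed pair touches it), so no matching can be larger.

2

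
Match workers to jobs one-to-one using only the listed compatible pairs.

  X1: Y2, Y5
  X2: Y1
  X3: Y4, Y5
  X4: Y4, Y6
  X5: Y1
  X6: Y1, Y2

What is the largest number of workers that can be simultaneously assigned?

5

Unit-capacity flow: source→left, listed edges, right→sink; max matching = max flow.
Augmenting path X1→Y2 (+1); matched 1.
Augmenting path X2→Y1 (+1); matched 2.
Augmenting path X3→Y4 (+1); matched 3.
Augmenting path X4→Y6 (+1); matched 4.
Augmenting path X6→Y2→X1→Y5 (+1); matched 5.
No augmenting path remains; maximum matching = 5.
König certificate: {X1, X3, X4, X6, Y1} is a vertex cover of size 5 (every listed pair touches it), so no matching can be larger.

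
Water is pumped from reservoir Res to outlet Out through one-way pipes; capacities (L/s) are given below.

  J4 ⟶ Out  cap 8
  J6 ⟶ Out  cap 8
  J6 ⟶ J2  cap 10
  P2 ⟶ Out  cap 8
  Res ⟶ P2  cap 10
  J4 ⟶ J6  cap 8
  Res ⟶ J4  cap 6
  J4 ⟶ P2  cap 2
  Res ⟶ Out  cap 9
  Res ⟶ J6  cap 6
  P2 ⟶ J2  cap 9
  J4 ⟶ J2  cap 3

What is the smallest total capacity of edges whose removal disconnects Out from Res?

29

Augment Res→Out: bottleneck 9, flow now 9.
Augment Res→J4→Out: bottleneck 6, flow now 15.
Augment Res→P2→Out: bottleneck 8, flow now 23.
Augment Res→J6→Out: bottleneck 6, flow now 29.
No augmenting path remains; maximum flow = 29.
By max-flow min-cut, the minimum cut capacity equals the max flow.
In the residual graph, reachable from Res: {Res, P2, J2}.
Min-cut edges: Res→J4 (6), Res→J6 (6), Res→Out (9), P2→Out (8); capacity 6 + 6 + 9 + 8 = 29.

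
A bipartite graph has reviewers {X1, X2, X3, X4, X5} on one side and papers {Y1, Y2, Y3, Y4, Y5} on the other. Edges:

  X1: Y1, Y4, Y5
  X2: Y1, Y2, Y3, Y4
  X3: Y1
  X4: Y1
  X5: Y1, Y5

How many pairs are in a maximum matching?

4

Unit-capacity flow: source→left, listed edges, right→sink; max matching = max flow.
Augmenting path X1→Y1 (+1); matched 1.
Augmenting path X2→Y2 (+1); matched 2.
Augmenting path X5→Y5 (+1); matched 3.
Augmenting path X3→Y1→X1→Y4 (+1); matched 4.
No augmenting path remains; maximum matching = 4.
König certificate: {X1, X2, X5, Y1} is a vertex cover of size 4 (every listed pair touches it), so no matching can be larger.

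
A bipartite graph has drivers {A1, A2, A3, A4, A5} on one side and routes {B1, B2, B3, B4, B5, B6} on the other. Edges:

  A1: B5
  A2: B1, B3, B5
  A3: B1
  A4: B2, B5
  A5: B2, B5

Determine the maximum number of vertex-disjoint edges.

Unit-capacity flow: source→left, listed edges, right→sink; max matching = max flow.
Augmenting path A1→B5 (+1); matched 1.
Augmenting path A2→B1 (+1); matched 2.
Augmenting path A4→B2 (+1); matched 3.
Augmenting path A3→B1→A2→B3 (+1); matched 4.
No augmenting path remains; maximum matching = 4.
König certificate: {A2, A3, B2, B5} is a vertex cover of size 4 (every listed pair touches it), so no matching can be larger.

4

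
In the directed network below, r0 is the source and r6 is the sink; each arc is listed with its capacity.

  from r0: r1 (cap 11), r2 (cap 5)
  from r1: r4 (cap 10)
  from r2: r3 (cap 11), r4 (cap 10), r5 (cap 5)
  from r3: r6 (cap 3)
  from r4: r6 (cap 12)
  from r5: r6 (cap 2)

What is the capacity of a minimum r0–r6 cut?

15

Augment r0→r1→r4→r6: bottleneck 10, flow now 10.
Augment r0→r2→r3→r6: bottleneck 3, flow now 13.
Augment r0→r2→r4→r6: bottleneck 2, flow now 15.
No augmenting path remains; maximum flow = 15.
By max-flow min-cut, the minimum cut capacity equals the max flow.
In the residual graph, reachable from r0: {r0, r1}.
Min-cut edges: r0→r2 (5), r1→r4 (10); capacity 5 + 10 = 15.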